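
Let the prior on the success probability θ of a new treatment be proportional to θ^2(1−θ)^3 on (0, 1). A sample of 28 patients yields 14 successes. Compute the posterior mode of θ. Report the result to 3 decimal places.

θ̂_MAP = 0.485

The prior density ∝ θ^2(1−θ)^3 is the kernel of Beta(3, 4).
Data: 14 successes in 28 trials. The binomial likelihood contributes θ^14(1−θ)^14, so the posterior is Beta(3+14, 4+14) = Beta(17, 18).
For Beta(a, b) with a, b > 1 the mode is (a−1)/(a+b−2) = 16/33 ≈ 0.485.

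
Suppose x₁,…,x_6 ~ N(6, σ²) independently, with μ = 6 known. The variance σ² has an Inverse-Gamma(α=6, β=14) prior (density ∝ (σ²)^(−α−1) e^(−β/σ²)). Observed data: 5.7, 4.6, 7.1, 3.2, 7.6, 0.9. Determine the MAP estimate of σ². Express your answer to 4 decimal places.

σ̂²_MAP = 3.3835

Sum of squared deviations about the known mean: SS = (5.7−6)² + (4.6−6)² + (7.1−6)² + (3.2−6)² + (7.6−6)² + (0.9−6)² = 39.67.
The Normal likelihood contributes (σ²)^(−n/2) exp(−SS/(2σ²)), so the posterior is Inverse-Gamma(α + n/2, β + SS/2) = Inverse-Gamma(9, 33.835).
The mode of Inverse-Gamma(a, b) is b/(a+1) = 33.835/10 ≈ 3.3835.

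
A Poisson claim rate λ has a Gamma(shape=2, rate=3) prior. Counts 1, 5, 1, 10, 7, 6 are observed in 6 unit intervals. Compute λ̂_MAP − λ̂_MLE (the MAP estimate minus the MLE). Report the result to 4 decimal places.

Σxᵢ = 30. Posterior is Gamma(32, 9); MAP = (32−1)/9 = 31/9 ≈ 3.44444.
MLE = x̄ = 30/6 ≈ 5.00000.
Difference = 31/9 − 30/6 = -14/9 ≈ -1.5556.

MAP − MLE = -1.5556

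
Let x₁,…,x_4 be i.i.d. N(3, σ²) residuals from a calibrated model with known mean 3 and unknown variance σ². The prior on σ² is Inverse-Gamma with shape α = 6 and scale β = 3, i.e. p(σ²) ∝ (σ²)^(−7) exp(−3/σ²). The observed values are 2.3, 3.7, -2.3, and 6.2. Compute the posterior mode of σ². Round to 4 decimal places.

σ̂²_MAP = 2.5172

Sum of squared deviations about the known mean: SS = (2.3−3)² + (3.7−3)² + (-2.3−3)² + (6.2−3)² = 39.31.
The Normal likelihood contributes (σ²)^(−n/2) exp(−SS/(2σ²)), so the posterior is Inverse-Gamma(α + n/2, β + SS/2) = Inverse-Gamma(8, 22.655).
The mode of Inverse-Gamma(a, b) is b/(a+1) = 22.655/9 ≈ 2.5172.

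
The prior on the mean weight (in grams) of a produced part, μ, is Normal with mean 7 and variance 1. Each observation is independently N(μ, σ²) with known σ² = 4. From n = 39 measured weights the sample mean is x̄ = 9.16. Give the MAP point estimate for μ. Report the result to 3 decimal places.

n = 39, x̄ = 9.16.
For a Normal prior and Normal likelihood with known variance, the posterior is Normal; its mode equals its mean, the precision-weighted average.
Prior precision 1/σ₀² = 1/1 = 1; data precision n/σ² = 39/4 = 9.75.
μ̂ = (1·7 + 9.75·9.16) / (1 + 9.75) = 96.31/10.75 = 9631/1075 ≈ 8.959.

μ̂_MAP = 8.959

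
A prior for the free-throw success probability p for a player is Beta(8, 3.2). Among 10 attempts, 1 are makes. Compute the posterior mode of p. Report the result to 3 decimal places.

p̂_MAP = 0.417

Prior: Beta(8, 3.2).
Data: 1 success in 10 trials. The binomial likelihood contributes p(1−p)^9, so the posterior is Beta(8+1, 3.2+9) = Beta(9, 12.2).
For Beta(a, b) with a, b > 1 the mode is (a−1)/(a+b−2) = 8/19.2 ≈ 0.417.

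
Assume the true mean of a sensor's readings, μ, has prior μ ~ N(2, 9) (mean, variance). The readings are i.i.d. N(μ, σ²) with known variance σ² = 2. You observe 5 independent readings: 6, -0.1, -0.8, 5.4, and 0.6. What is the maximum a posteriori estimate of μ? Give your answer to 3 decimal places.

n = 5; x̄ = (6 + (-0.1) + (-0.8) + 5.4 + 0.6)/5 = 11.1/5 = 2.22.
For a Normal prior and Normal likelihood with known variance, the posterior is Normal; its mode equals its mean, the precision-weighted average.
Prior precision 1/σ₀² = 1/9; data precision n/σ² = 5/2 = 2.5.
μ̂ = ((1/9)·2 + 2.5·2.22) / (1/9 + 2.5) = (1039/180)/(47/18) = 1039/470 ≈ 2.211.

μ̂_MAP = 2.211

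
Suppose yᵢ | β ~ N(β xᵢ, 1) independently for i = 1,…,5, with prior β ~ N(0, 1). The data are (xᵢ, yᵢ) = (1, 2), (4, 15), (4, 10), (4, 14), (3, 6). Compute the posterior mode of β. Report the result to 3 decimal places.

β̂_MAP = 2.983

log p(β | y) = −Σ(yᵢ − βxᵢ)²/(2·1) − β²/(2·1) + const.
Setting the derivative to zero: Σxᵢ(yᵢ − βxᵢ)/1 − β/1 = 0, so β = Σxᵢyᵢ / (Σxᵢ² + σ²/τ²).
Σxᵢyᵢ = 1·2 + 4·15 + 4·10 + 4·14 + 3·6 = 176; Σxᵢ² = 58; σ²/τ² = 1.
β̂_MAP = 176 / (58 + 1) = 176/59 ≈ 2.983.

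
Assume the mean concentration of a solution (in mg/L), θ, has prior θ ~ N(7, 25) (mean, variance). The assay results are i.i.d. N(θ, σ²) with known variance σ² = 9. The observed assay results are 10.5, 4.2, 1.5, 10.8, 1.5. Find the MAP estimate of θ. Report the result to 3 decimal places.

θ̂_MAP = 5.787

n = 5; x̄ = (10.5 + 4.2 + 1.5 + 10.8 + 1.5)/5 = 28.5/5 = 5.7.
For a Normal prior and Normal likelihood with known variance, the posterior is Normal; its mode equals its mean, the precision-weighted average.
Prior precision 1/σ₀² = 1/25 = 0.04; data precision n/σ² = 5/9.
θ̂ = (0.04·7 + (5/9)·5.7) / (0.04 + 5/9) = (517/150)/(134/225) = 1551/268 ≈ 5.787.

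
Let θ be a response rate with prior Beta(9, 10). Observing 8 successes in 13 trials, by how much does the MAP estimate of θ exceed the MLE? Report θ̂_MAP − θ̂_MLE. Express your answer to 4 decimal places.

Posterior is Beta(17, 15); MAP = (17−1)/(32−2) = 16/30 ≈ 0.53333.
MLE ignores the prior: θ̂_MLE = k/n = 8/13 ≈ 0.61538.
Difference = 16/30 − 8/13 = -16/195 ≈ -0.0821.

MAP − MLE = -0.0821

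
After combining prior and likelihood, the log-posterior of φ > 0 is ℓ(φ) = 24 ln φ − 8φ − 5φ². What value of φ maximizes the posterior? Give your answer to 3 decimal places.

φ̂_MAP = 1.200

ℓ'(φ) = 24/φ − 8 − 10φ. Setting this to zero and multiplying by φ: 10φ² + 8φ − 24 = 0.
φ = (−8 + √(8² + 4·10·24)) / (2·10) = (−8 + √1024) / 20 = (−8 + 32)/20 = 6/5.
ℓ''(φ) = −24/φ² − 10 < 0, confirming a maximum.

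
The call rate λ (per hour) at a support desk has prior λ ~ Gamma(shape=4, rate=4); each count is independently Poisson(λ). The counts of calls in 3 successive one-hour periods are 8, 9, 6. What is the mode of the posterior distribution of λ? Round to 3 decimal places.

λ̂_MAP = 3.714

Σxᵢ = 8+9+6 = 23, with n = 3.
Posterior ∝ λ^3e^(−4λ) · λ^23e^(−3λ) = λ^26e^(−7λ), i.e. Gamma(shape=27, rate=7).
The mode of a Gamma(a, b) with a ≥ 1 (shape–rate) is (a−1)/b = 26/7 ≈ 3.714.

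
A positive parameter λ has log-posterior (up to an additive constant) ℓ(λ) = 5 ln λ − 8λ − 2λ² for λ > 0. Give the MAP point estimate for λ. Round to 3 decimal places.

λ̂_MAP = 0.500

ℓ'(λ) = 5/λ − 8 − 4λ. Setting this to zero and multiplying by λ: 4λ² + 8λ − 5 = 0.
λ = (−8 + √(8² + 4·4·5)) / (2·4) = (−8 + √144) / 8 = (−8 + 12)/8 = 1/2.
ℓ''(λ) = −5/λ² − 4 < 0, confirming a maximum.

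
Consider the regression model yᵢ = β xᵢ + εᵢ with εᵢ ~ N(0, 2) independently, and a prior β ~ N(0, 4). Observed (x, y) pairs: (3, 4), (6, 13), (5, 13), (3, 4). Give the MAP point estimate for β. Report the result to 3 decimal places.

log p(β | y) = −Σ(yᵢ − βxᵢ)²/(2·2) − β²/(2·4) + const.
Setting the derivative to zero: Σxᵢ(yᵢ − βxᵢ)/2 − β/4 = 0, so β = Σxᵢyᵢ / (Σxᵢ² + σ²/τ²).
Σxᵢyᵢ = 3·4 + 6·13 + 5·13 + 3·4 = 167; Σxᵢ² = 79; σ²/τ² = 0.5.
β̂_MAP = 167 / (79 + 0.5) = 167/79.5 ≈ 2.101.

β̂_MAP = 2.101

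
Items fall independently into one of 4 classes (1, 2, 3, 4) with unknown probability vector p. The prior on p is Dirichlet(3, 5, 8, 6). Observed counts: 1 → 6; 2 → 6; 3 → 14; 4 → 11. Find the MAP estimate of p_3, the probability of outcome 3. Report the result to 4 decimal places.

MAP estimate: 0.3818

The posterior is Dirichlet(αᵢ + nᵢ) = Dirichlet(9, 11, 22, 17).
For a Dirichlet(a₁,…,a_K) with all aᵢ > 1, the mode has j-th component (aⱼ − 1)/(Σaᵢ − K).
Here Σaᵢ = 59 and K = 4, so p_3 = (22 − 1)/(59 − 4) = 21/55 ≈ 0.3818.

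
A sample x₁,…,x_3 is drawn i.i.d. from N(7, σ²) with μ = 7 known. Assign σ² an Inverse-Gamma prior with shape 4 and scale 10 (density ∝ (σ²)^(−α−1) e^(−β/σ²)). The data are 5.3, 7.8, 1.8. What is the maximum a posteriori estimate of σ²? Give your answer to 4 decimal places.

σ̂²_MAP = 3.8900

Sum of squared deviations about the known mean: SS = (5.3−7)² + (7.8−7)² + (1.8−7)² = 30.57.
The Normal likelihood contributes (σ²)^(−n/2) exp(−SS/(2σ²)), so the posterior is Inverse-Gamma(α + n/2, β + SS/2) = Inverse-Gamma(5.5, 25.285).
The mode of Inverse-Gamma(a, b) is b/(a+1) = 25.285/6.5 ≈ 3.8900.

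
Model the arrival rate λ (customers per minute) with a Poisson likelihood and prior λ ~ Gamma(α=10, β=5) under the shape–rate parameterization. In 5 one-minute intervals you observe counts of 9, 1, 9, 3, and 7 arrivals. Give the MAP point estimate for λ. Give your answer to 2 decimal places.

λ̂_MAP = 3.80

Σxᵢ = 9+1+9+3+7 = 29, with n = 5.
Posterior ∝ λ^9e^(−5λ) · λ^29e^(−5λ) = λ^38e^(−10λ), i.e. Gamma(shape=39, rate=10).
The mode of a Gamma(a, b) with a ≥ 1 (shape–rate) is (a−1)/b = 38/10 ≈ 3.80.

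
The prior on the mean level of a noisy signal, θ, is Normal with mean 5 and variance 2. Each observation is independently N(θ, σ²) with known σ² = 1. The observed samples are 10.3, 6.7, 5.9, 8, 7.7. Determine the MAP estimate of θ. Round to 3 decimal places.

n = 5; x̄ = (10.3 + 6.7 + 5.9 + 8 + 7.7)/5 = 38.6/5 = 7.72.
For a Normal prior and Normal likelihood with known variance, the posterior is Normal; its mode equals its mean, the precision-weighted average.
Prior precision 1/σ₀² = 1/2 = 0.5; data precision n/σ² = 5/1 = 5.
θ̂ = (0.5·5 + 5·7.72) / (0.5 + 5) = 41.1/5.5 = 411/55 ≈ 7.473.

θ̂_MAP = 7.473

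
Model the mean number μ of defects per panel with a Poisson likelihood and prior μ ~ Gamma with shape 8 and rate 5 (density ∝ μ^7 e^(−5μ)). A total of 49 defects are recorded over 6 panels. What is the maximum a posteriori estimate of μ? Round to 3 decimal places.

μ̂_MAP = 5.091

Σxᵢ = 49, n = 6.
Posterior ∝ μ^7e^(−5μ) · μ^49e^(−6μ) = μ^56e^(−11μ), i.e. Gamma(shape=57, rate=11).
The mode of a Gamma(a, b) with a ≥ 1 (shape–rate) is (a−1)/b = 56/11 ≈ 5.091.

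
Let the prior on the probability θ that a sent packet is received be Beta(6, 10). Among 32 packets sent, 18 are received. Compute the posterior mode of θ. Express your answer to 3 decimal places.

Prior: Beta(6, 10).
Data: 18 successes in 32 trials. The binomial likelihood contributes θ^18(1−θ)^14, so the posterior is Beta(6+18, 10+14) = Beta(24, 24).
For Beta(a, b) with a, b > 1 the mode is (a−1)/(a+b−2) = 23/46 ≈ 0.500.

θ̂_MAP = 0.500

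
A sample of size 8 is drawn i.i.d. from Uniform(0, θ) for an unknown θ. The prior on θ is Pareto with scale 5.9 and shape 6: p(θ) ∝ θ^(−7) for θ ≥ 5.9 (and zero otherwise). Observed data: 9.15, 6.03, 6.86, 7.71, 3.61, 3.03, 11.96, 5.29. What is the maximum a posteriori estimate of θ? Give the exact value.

θ̂_MAP = 11.96

The Uniform(0, θ) likelihood is θ^(−n) for θ ≥ max(xᵢ), zero otherwise. Here max(xᵢ) = 11.96.
Posterior ∝ θ^(−7) · θ^(−8) = θ^(−15) on θ ≥ max(5.9, 11.96) = 11.96.
This density is strictly decreasing in θ, so the posterior mode lies at the lower boundary of the support.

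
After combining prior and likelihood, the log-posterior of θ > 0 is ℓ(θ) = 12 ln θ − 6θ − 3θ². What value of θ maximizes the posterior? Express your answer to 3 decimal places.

ℓ'(θ) = 12/θ − 6 − 6θ. Setting this to zero and multiplying by θ: 6θ² + 6θ − 12 = 0.
θ = (−6 + √(6² + 4·6·12)) / (2·6) = (−6 + √324) / 12 = (−6 + 18)/12 = 1.
ℓ''(θ) = −12/θ² − 6 < 0, confirming a maximum.

θ̂_MAP = 1.000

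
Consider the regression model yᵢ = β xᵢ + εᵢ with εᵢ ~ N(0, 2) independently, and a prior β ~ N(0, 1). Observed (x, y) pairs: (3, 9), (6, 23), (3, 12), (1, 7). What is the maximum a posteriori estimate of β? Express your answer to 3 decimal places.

β̂_MAP = 3.649

log p(β | y) = −Σ(yᵢ − βxᵢ)²/(2·2) − β²/(2·1) + const.
Setting the derivative to zero: Σxᵢ(yᵢ − βxᵢ)/2 − β/1 = 0, so β = Σxᵢyᵢ / (Σxᵢ² + σ²/τ²).
Σxᵢyᵢ = 3·9 + 6·23 + 3·12 + 1·7 = 208; Σxᵢ² = 55; σ²/τ² = 2.
β̂_MAP = 208 / (55 + 2) = 208/57 ≈ 3.649.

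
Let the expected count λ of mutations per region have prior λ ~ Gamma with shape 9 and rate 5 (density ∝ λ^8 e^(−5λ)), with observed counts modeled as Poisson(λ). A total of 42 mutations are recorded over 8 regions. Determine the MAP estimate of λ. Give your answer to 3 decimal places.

λ̂_MAP = 3.846

Σxᵢ = 42, n = 8.
Posterior ∝ λ^8e^(−5λ) · λ^42e^(−8λ) = λ^50e^(−13λ), i.e. Gamma(shape=51, rate=13).
The mode of a Gamma(a, b) with a ≥ 1 (shape–rate) is (a−1)/b = 50/13 ≈ 3.846.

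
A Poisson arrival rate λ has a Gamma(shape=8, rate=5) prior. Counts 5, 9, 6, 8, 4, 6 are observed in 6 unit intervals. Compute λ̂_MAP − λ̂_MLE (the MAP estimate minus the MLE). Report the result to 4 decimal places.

MAP − MLE = -2.2424

Σxᵢ = 38. Posterior is Gamma(46, 11); MAP = (46−1)/11 = 45/11 ≈ 4.09091.
MLE = x̄ = 38/6 ≈ 6.33333.
Difference = 45/11 − 38/6 = -74/33 ≈ -2.2424.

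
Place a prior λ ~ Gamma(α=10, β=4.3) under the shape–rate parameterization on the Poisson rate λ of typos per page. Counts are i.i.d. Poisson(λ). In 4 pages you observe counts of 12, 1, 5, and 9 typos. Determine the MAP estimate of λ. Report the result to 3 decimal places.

λ̂_MAP = 4.337

Σxᵢ = 12+1+5+9 = 27, with n = 4.
Posterior ∝ λ^9e^(−4.3λ) · λ^27e^(−4λ) = λ^36e^(−8.3λ), i.e. Gamma(shape=37, rate=8.3).
The mode of a Gamma(a, b) with a ≥ 1 (shape–rate) is (a−1)/b = 36/8.3 ≈ 4.337.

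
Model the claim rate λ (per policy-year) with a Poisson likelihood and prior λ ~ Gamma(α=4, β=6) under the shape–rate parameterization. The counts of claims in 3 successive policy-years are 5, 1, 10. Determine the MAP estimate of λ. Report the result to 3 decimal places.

λ̂_MAP = 2.111

Σxᵢ = 5+1+10 = 16, with n = 3.
Posterior ∝ λ^3e^(−6λ) · λ^16e^(−3λ) = λ^19e^(−9λ), i.e. Gamma(shape=20, rate=9).
The mode of a Gamma(a, b) with a ≥ 1 (shape–rate) is (a−1)/b = 19/9 ≈ 2.111.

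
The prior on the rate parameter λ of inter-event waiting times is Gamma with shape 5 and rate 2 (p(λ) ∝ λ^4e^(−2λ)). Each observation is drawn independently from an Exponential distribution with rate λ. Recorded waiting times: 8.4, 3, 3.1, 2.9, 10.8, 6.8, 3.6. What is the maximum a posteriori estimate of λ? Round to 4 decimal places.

The Exponential(rate=λ) likelihood is ∝ λ^n e^(−λΣtᵢ). Here n = 7 and Σtᵢ = 8.4 + 3 + 3.1 + 2.9 + 10.8 + 6.8 + 3.6 = 38.6.
Posterior ∝ λ^4e^(−2λ) · λ^7e^(−38.6λ) = λ^11e^(−40.6λ), i.e. Gamma(12, 40.6).
Mode = (a−1)/b = 11/40.6 ≈ 0.2709.

λ̂_MAP = 0.2709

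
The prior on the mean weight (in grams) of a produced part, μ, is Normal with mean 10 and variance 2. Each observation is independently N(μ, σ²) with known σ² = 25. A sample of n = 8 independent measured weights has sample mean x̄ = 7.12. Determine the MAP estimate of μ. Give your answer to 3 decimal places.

n = 8, x̄ = 7.12.
For a Normal prior and Normal likelihood with known variance, the posterior is Normal; its mode equals its mean, the precision-weighted average.
Prior precision 1/σ₀² = 1/2 = 0.5; data precision n/σ² = 8/25 = 0.32.
μ̂ = (0.5·10 + 0.32·7.12) / (0.5 + 0.32) = 7.2784/0.82 = 9098/1025 ≈ 8.876.

μ̂_MAP = 8.876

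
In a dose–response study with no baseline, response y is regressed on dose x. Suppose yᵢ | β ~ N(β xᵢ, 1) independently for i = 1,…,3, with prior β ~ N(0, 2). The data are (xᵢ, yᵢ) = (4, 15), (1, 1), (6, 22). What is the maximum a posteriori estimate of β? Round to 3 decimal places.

log p(β | y) = −Σ(yᵢ − βxᵢ)²/(2·1) − β²/(2·2) + const.
Setting the derivative to zero: Σxᵢ(yᵢ − βxᵢ)/1 − β/2 = 0, so β = Σxᵢyᵢ / (Σxᵢ² + σ²/τ²).
Σxᵢyᵢ = 4·15 + 1·1 + 6·22 = 193; Σxᵢ² = 53; σ²/τ² = 0.5.
β̂_MAP = 193 / (53 + 0.5) = 193/53.5 ≈ 3.607.

β̂_MAP = 3.607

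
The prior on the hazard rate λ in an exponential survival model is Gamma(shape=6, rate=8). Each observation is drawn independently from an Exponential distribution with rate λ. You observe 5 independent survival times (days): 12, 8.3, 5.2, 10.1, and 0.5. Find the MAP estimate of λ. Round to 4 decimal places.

λ̂_MAP = 0.2268

The Exponential(rate=λ) likelihood is ∝ λ^n e^(−λΣtᵢ). Here n = 5 and Σtᵢ = 12 + 8.3 + 5.2 + 10.1 + 0.5 = 36.1.
Posterior ∝ λ^5e^(−8λ) · λ^5e^(−36.1λ) = λ^10e^(−44.1λ), i.e. Gamma(11, 44.1).
Mode = (a−1)/b = 10/44.1 ≈ 0.2268.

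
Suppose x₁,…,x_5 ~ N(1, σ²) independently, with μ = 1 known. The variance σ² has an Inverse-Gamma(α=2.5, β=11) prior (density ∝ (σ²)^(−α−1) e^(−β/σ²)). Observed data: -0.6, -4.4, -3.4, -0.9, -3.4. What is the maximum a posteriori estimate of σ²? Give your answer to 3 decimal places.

σ̂²_MAP = 8.004

Sum of squared deviations about the known mean: SS = (-0.6−1)² + (-4.4−1)² + (-3.4−1)² + (-0.9−1)² + (-3.4−1)² = 74.05.
The Normal likelihood contributes (σ²)^(−n/2) exp(−SS/(2σ²)), so the posterior is Inverse-Gamma(α + n/2, β + SS/2) = Inverse-Gamma(5, 48.025).
The mode of Inverse-Gamma(a, b) is b/(a+1) = 48.025/6 ≈ 8.004.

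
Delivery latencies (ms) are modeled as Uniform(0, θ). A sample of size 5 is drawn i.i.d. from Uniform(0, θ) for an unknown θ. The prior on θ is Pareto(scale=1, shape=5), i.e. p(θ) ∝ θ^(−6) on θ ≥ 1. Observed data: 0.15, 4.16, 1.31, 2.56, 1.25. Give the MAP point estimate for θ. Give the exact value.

θ̂_MAP = 4.16

The Uniform(0, θ) likelihood is θ^(−n) for θ ≥ max(xᵢ), zero otherwise. Here max(xᵢ) = 4.16.
Posterior ∝ θ^(−6) · θ^(−5) = θ^(−11) on θ ≥ max(1, 4.16) = 4.16.
This density is strictly decreasing in θ, so the posterior mode lies at the lower boundary of the support.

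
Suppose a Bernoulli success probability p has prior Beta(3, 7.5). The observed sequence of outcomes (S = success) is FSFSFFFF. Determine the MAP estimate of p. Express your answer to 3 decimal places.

Prior: Beta(3, 7.5).
Data: 2 successes in 8 trials (from the sequence). The binomial likelihood contributes p^2(1−p)^6, so the posterior is Beta(3+2, 7.5+6) = Beta(5, 13.5).
For Beta(a, b) with a, b > 1 the mode is (a−1)/(a+b−2) = 4/16.5 ≈ 0.242.

p̂_MAP = 0.242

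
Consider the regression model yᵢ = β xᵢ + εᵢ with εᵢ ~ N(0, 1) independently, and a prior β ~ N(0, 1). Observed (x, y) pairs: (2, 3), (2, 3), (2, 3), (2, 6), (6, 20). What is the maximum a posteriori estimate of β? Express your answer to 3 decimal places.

β̂_MAP = 2.830

log p(β | y) = −Σ(yᵢ − βxᵢ)²/(2·1) − β²/(2·1) + const.
Setting the derivative to zero: Σxᵢ(yᵢ − βxᵢ)/1 − β/1 = 0, so β = Σxᵢyᵢ / (Σxᵢ² + σ²/τ²).
Σxᵢyᵢ = 2·3 + 2·3 + 2·3 + 2·6 + 6·20 = 150; Σxᵢ² = 52; σ²/τ² = 1.
β̂_MAP = 150 / (52 + 1) = 150/53 ≈ 2.830.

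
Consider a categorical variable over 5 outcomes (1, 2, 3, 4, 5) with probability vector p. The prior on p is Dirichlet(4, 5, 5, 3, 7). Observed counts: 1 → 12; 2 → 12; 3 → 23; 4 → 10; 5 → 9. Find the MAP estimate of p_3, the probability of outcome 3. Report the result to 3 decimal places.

The posterior is Dirichlet(αᵢ + nᵢ) = Dirichlet(16, 17, 28, 13, 16).
For a Dirichlet(a₁,…,a_K) with all aᵢ > 1, the mode has j-th component (aⱼ − 1)/(Σaᵢ − K).
Here Σaᵢ = 90 and K = 5, so p_3 = (28 − 1)/(90 − 5) = 27/85 ≈ 0.318.

MAP estimate: 0.318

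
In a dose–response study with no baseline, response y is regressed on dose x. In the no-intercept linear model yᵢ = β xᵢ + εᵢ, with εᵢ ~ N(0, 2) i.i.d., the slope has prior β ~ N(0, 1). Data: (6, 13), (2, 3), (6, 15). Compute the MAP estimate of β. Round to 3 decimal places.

log p(β | y) = −Σ(yᵢ − βxᵢ)²/(2·2) − β²/(2·1) + const.
Setting the derivative to zero: Σxᵢ(yᵢ − βxᵢ)/2 − β/1 = 0, so β = Σxᵢyᵢ / (Σxᵢ² + σ²/τ²).
Σxᵢyᵢ = 6·13 + 2·3 + 6·15 = 174; Σxᵢ² = 76; σ²/τ² = 2.
β̂_MAP = 174 / (76 + 2) = 174/78 ≈ 2.231.

β̂_MAP = 2.231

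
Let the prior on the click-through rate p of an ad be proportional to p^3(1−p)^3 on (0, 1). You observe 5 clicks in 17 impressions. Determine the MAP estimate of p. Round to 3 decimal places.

The prior density ∝ p^3(1−p)^3 is the kernel of Beta(4, 4).
Data: 5 successes in 17 trials. The binomial likelihood contributes p^5(1−p)^12, so the posterior is Beta(4+5, 4+12) = Beta(9, 16).
For Beta(a, b) with a, b > 1 the mode is (a−1)/(a+b−2) = 8/23 ≈ 0.348.

p̂_MAP = 0.348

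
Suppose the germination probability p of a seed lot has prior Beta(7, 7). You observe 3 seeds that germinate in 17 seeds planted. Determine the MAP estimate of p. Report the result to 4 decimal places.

Prior: Beta(7, 7).
Data: 3 successes in 17 trials. The binomial likelihood contributes p^3(1−p)^14, so the posterior is Beta(7+3, 7+14) = Beta(10, 21).
For Beta(a, b) with a, b > 1 the mode is (a−1)/(a+b−2) = 9/29 ≈ 0.3103.

p̂_MAP = 0.3103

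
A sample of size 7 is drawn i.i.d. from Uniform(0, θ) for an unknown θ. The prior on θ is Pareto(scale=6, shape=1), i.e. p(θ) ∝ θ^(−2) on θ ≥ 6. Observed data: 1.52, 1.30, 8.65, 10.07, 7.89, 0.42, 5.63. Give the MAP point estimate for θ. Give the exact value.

θ̂_MAP = 10.07

The Uniform(0, θ) likelihood is θ^(−n) for θ ≥ max(xᵢ), zero otherwise. Here max(xᵢ) = 10.07.
Posterior ∝ θ^(−2) · θ^(−7) = θ^(−9) on θ ≥ max(6, 10.07) = 10.07.
This density is strictly decreasing in θ, so the posterior mode lies at the lower boundary of the support.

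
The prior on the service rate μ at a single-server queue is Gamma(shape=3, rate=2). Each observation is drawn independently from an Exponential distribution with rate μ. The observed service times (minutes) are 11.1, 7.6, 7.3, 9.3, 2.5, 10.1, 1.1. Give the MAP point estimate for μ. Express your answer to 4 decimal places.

The Exponential(rate=μ) likelihood is ∝ μ^n e^(−μΣtᵢ). Here n = 7 and Σtᵢ = 11.1 + 7.6 + 7.3 + 9.3 + 2.5 + 10.1 + 1.1 = 49.
Posterior ∝ μ^2e^(−2μ) · μ^7e^(−49μ) = μ^9e^(−51μ), i.e. Gamma(10, 51).
Mode = (a−1)/b = 9/51 ≈ 0.1765.

μ̂_MAP = 0.1765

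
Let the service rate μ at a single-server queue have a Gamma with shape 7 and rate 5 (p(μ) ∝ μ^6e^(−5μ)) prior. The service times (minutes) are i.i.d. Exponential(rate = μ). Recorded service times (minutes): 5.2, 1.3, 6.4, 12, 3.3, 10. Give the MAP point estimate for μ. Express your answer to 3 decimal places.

μ̂_MAP = 0.278

The Exponential(rate=μ) likelihood is ∝ μ^n e^(−μΣtᵢ). Here n = 6 and Σtᵢ = 5.2 + 1.3 + 6.4 + 12 + 3.3 + 10 = 38.2.
Posterior ∝ μ^6e^(−5μ) · μ^6e^(−38.2μ) = μ^12e^(−43.2μ), i.e. Gamma(13, 43.2).
Mode = (a−1)/b = 12/43.2 ≈ 0.278.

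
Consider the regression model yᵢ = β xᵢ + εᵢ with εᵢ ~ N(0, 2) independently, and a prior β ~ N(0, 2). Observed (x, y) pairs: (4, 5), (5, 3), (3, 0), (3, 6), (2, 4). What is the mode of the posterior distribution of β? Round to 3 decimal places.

log p(β | y) = −Σ(yᵢ − βxᵢ)²/(2·2) − β²/(2·2) + const.
Setting the derivative to zero: Σxᵢ(yᵢ − βxᵢ)/2 − β/2 = 0, so β = Σxᵢyᵢ / (Σxᵢ² + σ²/τ²).
Σxᵢyᵢ = 4·5 + 5·3 + 3·0 + 3·6 + 2·4 = 61; Σxᵢ² = 63; σ²/τ² = 1.
β̂_MAP = 61 / (63 + 1) = 61/64 ≈ 0.953.

β̂_MAP = 0.953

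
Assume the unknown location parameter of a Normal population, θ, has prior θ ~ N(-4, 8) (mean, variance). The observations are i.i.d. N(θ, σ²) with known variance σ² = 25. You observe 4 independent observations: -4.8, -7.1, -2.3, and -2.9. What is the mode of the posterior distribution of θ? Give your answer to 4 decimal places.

n = 4; x̄ = ((-4.8) + (-7.1) + (-2.3) + (-2.9))/4 = -17.1/4 = -4.275.
For a Normal prior and Normal likelihood with known variance, the posterior is Normal; its mode equals its mean, the precision-weighted average.
Prior precision 1/σ₀² = 1/8 = 0.125; data precision n/σ² = 4/25 = 0.16.
θ̂ = (0.125·(-4) + 0.16·(-4.275)) / (0.125 + 0.16) = (-1.184)/0.285 = -1184/285 ≈ -4.1544.

θ̂_MAP = -4.1544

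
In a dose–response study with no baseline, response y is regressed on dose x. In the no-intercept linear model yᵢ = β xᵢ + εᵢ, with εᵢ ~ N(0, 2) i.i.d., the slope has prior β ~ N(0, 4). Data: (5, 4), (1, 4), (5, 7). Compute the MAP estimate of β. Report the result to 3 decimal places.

β̂_MAP = 1.146

log p(β | y) = −Σ(yᵢ − βxᵢ)²/(2·2) − β²/(2·4) + const.
Setting the derivative to zero: Σxᵢ(yᵢ − βxᵢ)/2 − β/4 = 0, so β = Σxᵢyᵢ / (Σxᵢ² + σ²/τ²).
Σxᵢyᵢ = 5·4 + 1·4 + 5·7 = 59; Σxᵢ² = 51; σ²/τ² = 0.5.
β̂_MAP = 59 / (51 + 0.5) = 59/51.5 ≈ 1.146.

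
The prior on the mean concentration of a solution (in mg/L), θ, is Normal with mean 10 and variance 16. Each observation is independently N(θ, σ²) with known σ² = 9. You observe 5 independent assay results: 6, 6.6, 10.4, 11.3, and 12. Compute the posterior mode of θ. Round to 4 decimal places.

θ̂_MAP = 9.3348

n = 5; x̄ = (6 + 6.6 + 10.4 + 11.3 + 12)/5 = 46.3/5 = 9.26.
For a Normal prior and Normal likelihood with known variance, the posterior is Normal; its mode equals its mean, the precision-weighted average.
Prior precision 1/σ₀² = 1/16 = 0.0625; data precision n/σ² = 5/9.
θ̂ = (0.0625·10 + (5/9)·9.26) / (0.0625 + 5/9) = (2077/360)/(89/144) = 4154/445 ≈ 9.3348.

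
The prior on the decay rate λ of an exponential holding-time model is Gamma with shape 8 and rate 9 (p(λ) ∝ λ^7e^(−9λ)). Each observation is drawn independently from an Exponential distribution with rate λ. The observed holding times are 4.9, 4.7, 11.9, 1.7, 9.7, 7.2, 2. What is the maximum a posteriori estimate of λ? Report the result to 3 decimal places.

λ̂_MAP = 0.274

The Exponential(rate=λ) likelihood is ∝ λ^n e^(−λΣtᵢ). Here n = 7 and Σtᵢ = 4.9 + 4.7 + 11.9 + 1.7 + 9.7 + 7.2 + 2 = 42.1.
Posterior ∝ λ^7e^(−9λ) · λ^7e^(−42.1λ) = λ^14e^(−51.1λ), i.e. Gamma(15, 51.1).
Mode = (a−1)/b = 14/51.1 ≈ 0.274.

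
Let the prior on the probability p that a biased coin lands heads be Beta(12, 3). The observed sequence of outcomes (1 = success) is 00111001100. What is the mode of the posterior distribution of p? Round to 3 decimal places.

p̂_MAP = 0.667

Prior: Beta(12, 3).
Data: 5 successes in 11 trials (from the sequence). The binomial likelihood contributes p^5(1−p)^6, so the posterior is Beta(12+5, 3+6) = Beta(17, 9).
For Beta(a, b) with a, b > 1 the mode is (a−1)/(a+b−2) = 16/24 ≈ 0.667.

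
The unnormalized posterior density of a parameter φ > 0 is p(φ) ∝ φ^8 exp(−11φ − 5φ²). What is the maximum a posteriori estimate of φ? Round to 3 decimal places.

φ̂_MAP = 0.500

ℓ'(φ) = 8/φ − 11 − 10φ. Setting this to zero and multiplying by φ: 10φ² + 11φ − 8 = 0.
φ = (−11 + √(11² + 4·10·8)) / (2·10) = (−11 + √441) / 20 = (−11 + 21)/20 = 1/2.
ℓ''(φ) = −8/φ² − 10 < 0, confirming a maximum.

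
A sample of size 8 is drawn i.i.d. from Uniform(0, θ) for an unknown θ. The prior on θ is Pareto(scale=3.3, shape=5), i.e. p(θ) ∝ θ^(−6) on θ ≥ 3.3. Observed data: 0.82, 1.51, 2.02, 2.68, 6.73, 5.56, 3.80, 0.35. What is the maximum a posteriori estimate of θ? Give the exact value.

The Uniform(0, θ) likelihood is θ^(−n) for θ ≥ max(xᵢ), zero otherwise. Here max(xᵢ) = 6.73.
Posterior ∝ θ^(−6) · θ^(−8) = θ^(−14) on θ ≥ max(3.3, 6.73) = 6.73.
This density is strictly decreasing in θ, so the posterior mode lies at the lower boundary of the support.

θ̂_MAP = 6.73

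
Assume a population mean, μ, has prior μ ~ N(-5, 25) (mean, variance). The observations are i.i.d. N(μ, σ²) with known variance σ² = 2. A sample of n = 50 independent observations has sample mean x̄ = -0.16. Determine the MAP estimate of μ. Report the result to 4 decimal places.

μ̂_MAP = -0.1677

n = 50, x̄ = -0.16.
For a Normal prior and Normal likelihood with known variance, the posterior is Normal; its mode equals its mean, the precision-weighted average.
Prior precision 1/σ₀² = 1/25 = 0.04; data precision n/σ² = 50/2 = 25.
μ̂ = (0.04·(-5) + 25·(-0.16)) / (0.04 + 25) = (-4.2)/25.04 = -105/626 ≈ -0.1677.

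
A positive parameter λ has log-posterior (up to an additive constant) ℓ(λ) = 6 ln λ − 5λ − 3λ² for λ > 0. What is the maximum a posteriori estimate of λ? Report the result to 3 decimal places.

ℓ'(λ) = 6/λ − 5 − 6λ. Setting this to zero and multiplying by λ: 6λ² + 5λ − 6 = 0.
λ = (−5 + √(5² + 4·6·6)) / (2·6) = (−5 + √169) / 12 = (−5 + 13)/12 = 2/3.
ℓ''(λ) = −6/λ² − 6 < 0, confirming a maximum.

λ̂_MAP = 0.667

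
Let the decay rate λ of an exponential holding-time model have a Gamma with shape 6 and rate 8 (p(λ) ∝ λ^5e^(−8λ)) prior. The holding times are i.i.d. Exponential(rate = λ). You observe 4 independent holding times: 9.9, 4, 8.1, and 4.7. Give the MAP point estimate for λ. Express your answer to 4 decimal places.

λ̂_MAP = 0.2594

The Exponential(rate=λ) likelihood is ∝ λ^n e^(−λΣtᵢ). Here n = 4 and Σtᵢ = 9.9 + 4 + 8.1 + 4.7 = 26.7.
Posterior ∝ λ^5e^(−8λ) · λ^4e^(−26.7λ) = λ^9e^(−34.7λ), i.e. Gamma(10, 34.7).
Mode = (a−1)/b = 9/34.7 ≈ 0.2594.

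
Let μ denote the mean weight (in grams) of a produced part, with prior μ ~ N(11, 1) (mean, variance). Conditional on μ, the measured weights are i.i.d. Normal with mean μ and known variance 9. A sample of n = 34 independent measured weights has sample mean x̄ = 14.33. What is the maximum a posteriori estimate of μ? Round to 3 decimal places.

μ̂_MAP = 13.633

n = 34, x̄ = 14.33.
For a Normal prior and Normal likelihood with known variance, the posterior is Normal; its mode equals its mean, the precision-weighted average.
Prior precision 1/σ₀² = 1/1 = 1; data precision n/σ² = 34/9.
μ̂ = (1·11 + (34/9)·14.33) / (1 + 34/9) = (29311/450)/(43/9) = 29311/2150 ≈ 13.633.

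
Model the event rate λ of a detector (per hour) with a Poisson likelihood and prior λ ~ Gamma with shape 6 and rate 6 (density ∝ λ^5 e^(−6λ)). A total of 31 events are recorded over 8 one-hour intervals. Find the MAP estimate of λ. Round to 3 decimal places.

λ̂_MAP = 2.571

Σxᵢ = 31, n = 8.
Posterior ∝ λ^5e^(−6λ) · λ^31e^(−8λ) = λ^36e^(−14λ), i.e. Gamma(shape=37, rate=14).
The mode of a Gamma(a, b) with a ≥ 1 (shape–rate) is (a−1)/b = 36/14 ≈ 2.571.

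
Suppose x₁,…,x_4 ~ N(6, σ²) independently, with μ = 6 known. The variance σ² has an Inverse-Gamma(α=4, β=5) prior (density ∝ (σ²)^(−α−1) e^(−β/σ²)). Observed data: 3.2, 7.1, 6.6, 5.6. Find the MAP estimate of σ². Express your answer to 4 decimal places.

σ̂²_MAP = 1.3979

Sum of squared deviations about the known mean: SS = (3.2−6)² + (7.1−6)² + (6.6−6)² + (5.6−6)² = 9.57.
The Normal likelihood contributes (σ²)^(−n/2) exp(−SS/(2σ²)), so the posterior is Inverse-Gamma(α + n/2, β + SS/2) = Inverse-Gamma(6, 9.785).
The mode of Inverse-Gamma(a, b) is b/(a+1) = 9.785/7 ≈ 1.3979.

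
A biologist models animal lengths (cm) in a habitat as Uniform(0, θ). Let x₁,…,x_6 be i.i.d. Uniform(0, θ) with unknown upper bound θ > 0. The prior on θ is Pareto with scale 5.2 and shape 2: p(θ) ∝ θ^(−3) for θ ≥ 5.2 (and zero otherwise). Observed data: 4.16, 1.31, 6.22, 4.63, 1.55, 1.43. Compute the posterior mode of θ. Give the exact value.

The Uniform(0, θ) likelihood is θ^(−n) for θ ≥ max(xᵢ), zero otherwise. Here max(xᵢ) = 6.22.
Posterior ∝ θ^(−3) · θ^(−6) = θ^(−9) on θ ≥ max(5.2, 6.22) = 6.22.
This density is strictly decreasing in θ, so the posterior mode lies at the lower boundary of the support.

θ̂_MAP = 6.22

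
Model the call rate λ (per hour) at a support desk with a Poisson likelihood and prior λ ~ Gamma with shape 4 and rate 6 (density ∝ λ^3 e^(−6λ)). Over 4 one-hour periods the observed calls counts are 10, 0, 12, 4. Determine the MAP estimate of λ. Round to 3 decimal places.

λ̂_MAP = 2.900

Σxᵢ = 10+0+12+4 = 26, with n = 4.
Posterior ∝ λ^3e^(−6λ) · λ^26e^(−4λ) = λ^29e^(−10λ), i.e. Gamma(shape=30, rate=10).
The mode of a Gamma(a, b) with a ≥ 1 (shape–rate) is (a−1)/b = 29/10 ≈ 2.900.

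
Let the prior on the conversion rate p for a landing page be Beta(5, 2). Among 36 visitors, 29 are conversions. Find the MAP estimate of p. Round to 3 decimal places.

p̂_MAP = 0.805

Prior: Beta(5, 2).
Data: 29 successes in 36 trials. The binomial likelihood contributes p^29(1−p)^7, so the posterior is Beta(5+29, 2+7) = Beta(34, 9).
For Beta(a, b) with a, b > 1 the mode is (a−1)/(a+b−2) = 33/41 ≈ 0.805.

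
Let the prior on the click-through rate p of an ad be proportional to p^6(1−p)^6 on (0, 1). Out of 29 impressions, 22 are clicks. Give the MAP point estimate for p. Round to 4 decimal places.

The prior density ∝ p^6(1−p)^6 is the kernel of Beta(7, 7).
Data: 22 successes in 29 trials. The binomial likelihood contributes p^22(1−p)^7, so the posterior is Beta(7+22, 7+7) = Beta(29, 14).
For Beta(a, b) with a, b > 1 the mode is (a−1)/(a+b−2) = 28/41 ≈ 0.6829.

p̂_MAP = 0.6829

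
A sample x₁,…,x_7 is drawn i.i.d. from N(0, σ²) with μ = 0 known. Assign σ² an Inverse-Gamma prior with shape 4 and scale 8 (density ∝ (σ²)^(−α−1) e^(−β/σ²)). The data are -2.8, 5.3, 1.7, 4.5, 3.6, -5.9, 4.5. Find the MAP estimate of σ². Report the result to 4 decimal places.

Sum of squared deviations about the known mean: SS = (-2.8−0)² + (5.3−0)² + (1.7−0)² + (4.5−0)² + (3.6−0)² + (-5.9−0)² + (4.5−0)² = 127.09.
The Normal likelihood contributes (σ²)^(−n/2) exp(−SS/(2σ²)), so the posterior is Inverse-Gamma(α + n/2, β + SS/2) = Inverse-Gamma(7.5, 71.545).
The mode of Inverse-Gamma(a, b) is b/(a+1) = 71.545/8.5 ≈ 8.4171.

σ̂²_MAP = 8.4171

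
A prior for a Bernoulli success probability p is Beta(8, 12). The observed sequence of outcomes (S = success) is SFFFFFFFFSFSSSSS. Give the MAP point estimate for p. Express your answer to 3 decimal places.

p̂_MAP = 0.412

Prior: Beta(8, 12).
Data: 7 successes in 16 trials (from the sequence). The binomial likelihood contributes p^7(1−p)^9, so the posterior is Beta(8+7, 12+9) = Beta(15, 21).
For Beta(a, b) with a, b > 1 the mode is (a−1)/(a+b−2) = 14/34 ≈ 0.412.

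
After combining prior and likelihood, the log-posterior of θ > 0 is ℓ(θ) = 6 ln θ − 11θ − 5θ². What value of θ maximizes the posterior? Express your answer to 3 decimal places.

θ̂_MAP = 0.400

ℓ'(θ) = 6/θ − 11 − 10θ. Setting this to zero and multiplying by θ: 10θ² + 11θ − 6 = 0.
θ = (−11 + √(11² + 4·10·6)) / (2·10) = (−11 + √361) / 20 = (−11 + 19)/20 = 2/5.
ℓ''(θ) = −6/θ² − 10 < 0, confirming a maximum.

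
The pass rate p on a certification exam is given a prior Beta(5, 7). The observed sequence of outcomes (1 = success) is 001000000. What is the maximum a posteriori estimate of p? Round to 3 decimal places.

p̂_MAP = 0.263

Prior: Beta(5, 7).
Data: 1 success in 9 trials (from the sequence). The binomial likelihood contributes p(1−p)^8, so the posterior is Beta(5+1, 7+8) = Beta(6, 15).
For Beta(a, b) with a, b > 1 the mode is (a−1)/(a+b−2) = 5/19 ≈ 0.263.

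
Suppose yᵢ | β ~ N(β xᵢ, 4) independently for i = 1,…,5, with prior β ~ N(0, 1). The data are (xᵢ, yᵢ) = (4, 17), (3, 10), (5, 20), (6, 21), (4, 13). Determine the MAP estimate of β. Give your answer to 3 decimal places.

log p(β | y) = −Σ(yᵢ − βxᵢ)²/(2·4) − β²/(2·1) + const.
Setting the derivative to zero: Σxᵢ(yᵢ − βxᵢ)/4 − β/1 = 0, so β = Σxᵢyᵢ / (Σxᵢ² + σ²/τ²).
Σxᵢyᵢ = 4·17 + 3·10 + 5·20 + 6·21 + 4·13 = 376; Σxᵢ² = 102; σ²/τ² = 4.
β̂_MAP = 376 / (102 + 4) = 376/106 ≈ 3.547.

β̂_MAP = 3.547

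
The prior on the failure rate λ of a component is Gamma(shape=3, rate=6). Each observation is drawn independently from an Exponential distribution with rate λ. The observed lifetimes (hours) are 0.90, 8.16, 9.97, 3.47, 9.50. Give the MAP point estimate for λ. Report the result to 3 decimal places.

λ̂_MAP = 0.184

The Exponential(rate=λ) likelihood is ∝ λ^n e^(−λΣtᵢ). Here n = 5 and Σtᵢ = 0.90 + 8.16 + 9.97 + 3.47 + 9.50 = 32.
Posterior ∝ λ^2e^(−6λ) · λ^5e^(−32λ) = λ^7e^(−38λ), i.e. Gamma(8, 38).
Mode = (a−1)/b = 7/38 ≈ 0.184.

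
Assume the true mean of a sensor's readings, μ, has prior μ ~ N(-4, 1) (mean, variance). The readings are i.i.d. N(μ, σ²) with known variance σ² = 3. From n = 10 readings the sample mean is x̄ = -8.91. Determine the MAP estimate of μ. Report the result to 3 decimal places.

μ̂_MAP = -7.777

n = 10, x̄ = -8.91.
For a Normal prior and Normal likelihood with known variance, the posterior is Normal; its mode equals its mean, the precision-weighted average.
Prior precision 1/σ₀² = 1/1 = 1; data precision n/σ² = 10/3.
μ̂ = (1·(-4) + (10/3)·(-8.91)) / (1 + 10/3) = (-33.7)/(13/3) = -1011/130 ≈ -7.777.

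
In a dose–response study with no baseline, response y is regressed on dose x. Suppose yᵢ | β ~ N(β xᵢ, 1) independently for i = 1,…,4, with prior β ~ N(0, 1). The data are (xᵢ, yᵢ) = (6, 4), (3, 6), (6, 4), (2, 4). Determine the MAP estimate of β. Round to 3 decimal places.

log p(β | y) = −Σ(yᵢ − βxᵢ)²/(2·1) − β²/(2·1) + const.
Setting the derivative to zero: Σxᵢ(yᵢ − βxᵢ)/1 − β/1 = 0, so β = Σxᵢyᵢ / (Σxᵢ² + σ²/τ²).
Σxᵢyᵢ = 6·4 + 3·6 + 6·4 + 2·4 = 74; Σxᵢ² = 85; σ²/τ² = 1.
β̂_MAP = 74 / (85 + 1) = 74/86 ≈ 0.860.

β̂_MAP = 0.860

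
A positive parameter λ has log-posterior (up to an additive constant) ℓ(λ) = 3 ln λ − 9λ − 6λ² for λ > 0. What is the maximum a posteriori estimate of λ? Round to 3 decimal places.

λ̂_MAP = 0.250

ℓ'(λ) = 3/λ − 9 − 12λ. Setting this to zero and multiplying by λ: 12λ² + 9λ − 3 = 0.
λ = (−9 + √(9² + 4·12·3)) / (2·12) = (−9 + √225) / 24 = (−9 + 15)/24 = 1/4.
ℓ''(λ) = −3/λ² − 12 < 0, confirming a maximum.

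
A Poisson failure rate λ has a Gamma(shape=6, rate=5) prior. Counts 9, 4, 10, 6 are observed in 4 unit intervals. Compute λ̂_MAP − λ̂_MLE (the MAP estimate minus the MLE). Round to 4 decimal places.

Σxᵢ = 29. Posterior is Gamma(35, 9); MAP = (35−1)/9 = 34/9 ≈ 3.77778.
MLE = x̄ = 29/4 ≈ 7.25000.
Difference = 34/9 − 29/4 = -125/36 ≈ -3.4722.

MAP − MLE = -3.4722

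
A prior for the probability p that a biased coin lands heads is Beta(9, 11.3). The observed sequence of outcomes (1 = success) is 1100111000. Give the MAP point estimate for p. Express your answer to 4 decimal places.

p̂_MAP = 0.4594

Prior: Beta(9, 11.3).
Data: 5 successes in 10 trials (from the sequence). The binomial likelihood contributes p^5(1−p)^5, so the posterior is Beta(9+5, 11.3+5) = Beta(14, 16.3).
For Beta(a, b) with a, b > 1 the mode is (a−1)/(a+b−2) = 13/28.3 ≈ 0.4594.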